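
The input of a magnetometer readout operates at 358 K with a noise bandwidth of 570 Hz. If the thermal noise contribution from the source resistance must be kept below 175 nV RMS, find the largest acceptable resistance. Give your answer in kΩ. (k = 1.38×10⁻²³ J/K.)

Johnson–Nyquist: V_n = √(4kTRB) ⇒ R = V_n² / (4kTB)
4kTB = 4 × 1.38×10⁻²³ × 358 × 5.70×10² = 1.13×10⁻¹⁷
R = (1.75×10⁻⁷)² / 1.13×10⁻¹⁷ = 2.72×10³ Ω = 2.72 kΩ

2.72 kΩ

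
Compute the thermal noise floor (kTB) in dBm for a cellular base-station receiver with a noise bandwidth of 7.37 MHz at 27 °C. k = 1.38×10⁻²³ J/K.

−105.2 dBm

T = 27 °C + 273.15 = 300.15 K
P_n = kTB = 1.38×10⁻²³ × 300.15 × 7.37×10⁶ = 3.05×10⁻¹⁴ W
In dBm: 10 log₁₀(3.05×10⁻¹⁴ / 10⁻³) = −105.2 dBm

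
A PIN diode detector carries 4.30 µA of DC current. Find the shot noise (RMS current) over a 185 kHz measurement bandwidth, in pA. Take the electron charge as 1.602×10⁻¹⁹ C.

505 pA

I_n = √(2qI·B)
2qI·B = 2 × 1.602×10⁻¹⁹ × 4.30×10⁻⁶ × 1.85×10⁵ = 2.55×10⁻¹⁹ A²
I_n = √(2.55×10⁻¹⁹) = 5.05×10⁻¹⁰ A = 505 pA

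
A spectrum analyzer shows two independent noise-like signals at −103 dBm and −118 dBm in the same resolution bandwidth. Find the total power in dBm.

−102.9 dBm

Convert to linear, add, convert back:
P₁ = 5.01×10⁻¹⁴ W, P₂ = 1.58×10⁻¹⁵ W
P_tot = 5.17×10⁻¹⁴ W → 10 log₁₀(P_tot / 10⁻³) = −102.9 dBm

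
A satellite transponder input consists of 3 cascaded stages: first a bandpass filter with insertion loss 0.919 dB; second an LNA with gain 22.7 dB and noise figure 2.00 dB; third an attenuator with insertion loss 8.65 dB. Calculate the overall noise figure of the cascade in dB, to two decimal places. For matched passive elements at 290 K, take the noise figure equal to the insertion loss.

Convert to linear (a loss of L dB is a gain of −L dB): F_i = 10^(NF_i/10), G_i = 10^(G_i,dB/10)
  Stage 1: F_1 = 10^(0.919/10) = 1.236, G_1 = 10^(−0.919/10) = 0.8093
  Stage 2: F_2 = 10^(2.00/10) = 1.585, G_2 = 10^(22.7/10) = 186.2
  Stage 3: F_3 = 10^(8.65/10) = 7.328, G_3 = 10^(−8.65/10) = 0.1365
Friis cascade:
  F = 1.236 + (1.585 − 1)/0.8093 + (7.328 − 1)/150.7 = 2.000
NF = 10 log₁₀(2.000) = 3.01 dB

3.01 dB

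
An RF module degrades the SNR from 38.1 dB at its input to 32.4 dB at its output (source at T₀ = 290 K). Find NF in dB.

NF (dB) = SNR_in(dB) − SNR_out(dB) when the source is at T₀
NF = 38.1 − 32.4 = 5.7 dB

5.7 dB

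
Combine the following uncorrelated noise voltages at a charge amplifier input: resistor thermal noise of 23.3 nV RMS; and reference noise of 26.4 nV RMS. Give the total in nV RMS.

Uncorrelated sources add in power (mean-square): V_tot = √(ΣV_i²)
V_tot = √[(2.33×10⁻⁸)² + (2.64×10⁻⁸)²] = 3.52×10⁻⁸ V = 35.2 nV

35.2 nV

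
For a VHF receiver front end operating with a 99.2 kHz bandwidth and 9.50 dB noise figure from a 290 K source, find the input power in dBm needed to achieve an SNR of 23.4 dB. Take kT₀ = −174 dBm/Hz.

−91.1 dBm

Sensitivity = −174 + 10 log₁₀(B) + NF + SNR_min
= −174 + 49.97 + 9.50 + 23.4
= −91.13 dBm → −91.1 dBm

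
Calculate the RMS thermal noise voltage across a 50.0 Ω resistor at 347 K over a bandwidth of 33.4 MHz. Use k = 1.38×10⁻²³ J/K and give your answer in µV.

V_n = √(4kTRB)
4kTRB = 4 × 1.38×10⁻²³ × 347 × 5.00×10¹ × 3.34×10⁷ = 3.20×10⁻¹¹ V²
V_n = √(3.20×10⁻¹¹) = 5.66×10⁻⁶ V = 5.66 µV

5.66 µV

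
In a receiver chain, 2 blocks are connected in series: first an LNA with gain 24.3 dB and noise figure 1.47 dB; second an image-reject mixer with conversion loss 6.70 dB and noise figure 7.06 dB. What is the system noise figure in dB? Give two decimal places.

1.52 dB

Convert to linear (a loss of L dB is a gain of −L dB): F_i = 10^(NF_i/10), G_i = 10^(G_i,dB/10)
  Stage 1: F_1 = 10^(1.47/10) = 1.403, G_1 = 10^(24.3/10) = 269.2
  Stage 2: F_2 = 10^(7.06/10) = 5.082, G_2 = 10^(−6.70/10) = 0.2138
Friis cascade:
  F = 1.403 + (5.082 − 1)/269.2 = 1.418
NF = 10 log₁₀(1.418) = 1.52 dB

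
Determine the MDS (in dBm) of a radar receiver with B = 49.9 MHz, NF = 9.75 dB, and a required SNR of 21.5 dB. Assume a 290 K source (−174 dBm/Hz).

−65.8 dBm

Sensitivity = −174 + 10 log₁₀(B) + NF + SNR_min
= −174 + 76.98 + 9.75 + 21.5
= −65.77 dBm → −65.8 dBm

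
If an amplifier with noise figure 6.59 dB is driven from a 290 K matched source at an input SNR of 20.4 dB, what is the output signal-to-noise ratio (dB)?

13.81 dB

By definition F = SNR_in/SNR_out, so in dB: SNR_out = SNR_in − NF
SNR_out = 20.4 − 6.59 = 13.81 dB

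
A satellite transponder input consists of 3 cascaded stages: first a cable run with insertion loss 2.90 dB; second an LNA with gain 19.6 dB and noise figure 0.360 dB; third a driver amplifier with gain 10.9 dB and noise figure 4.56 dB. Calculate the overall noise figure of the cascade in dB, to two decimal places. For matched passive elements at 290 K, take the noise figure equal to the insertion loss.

Convert to linear (a loss of L dB is a gain of −L dB): F_i = 10^(NF_i/10), G_i = 10^(G_i,dB/10)
  Stage 1: F_1 = 10^(2.90/10) = 1.950, G_1 = 10^(−2.90/10) = 0.5129
  Stage 2: F_2 = 10^(0.360/10) = 1.086, G_2 = 10^(19.6/10) = 91.20
  Stage 3: F_3 = 10^(4.56/10) = 2.858, G_3 = 10^(10.9/10) = 12.30
Friis cascade:
  F = 1.950 + (1.086 − 1)/0.5129 + (2.858 − 1)/46.77 = 2.158
NF = 10 log₁₀(2.158) = 3.34 dB

3.34 dB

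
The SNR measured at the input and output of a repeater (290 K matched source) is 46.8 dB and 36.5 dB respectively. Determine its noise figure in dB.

10.3 dB

NF (dB) = SNR_in(dB) − SNR_out(dB) when the source is at T₀
NF = 46.8 − 36.5 = 10.3 dB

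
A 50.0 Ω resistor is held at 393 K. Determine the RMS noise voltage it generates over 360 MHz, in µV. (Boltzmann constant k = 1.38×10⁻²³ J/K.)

V_n = √(4kTRB)
4kTRB = 4 × 1.38×10⁻²³ × 393 × 5.00×10¹ × 3.60×10⁸ = 3.90×10⁻¹⁰ V²
V_n = √(3.90×10⁻¹⁰) = 1.98×10⁻⁵ V = 19.8 µV

19.8 µV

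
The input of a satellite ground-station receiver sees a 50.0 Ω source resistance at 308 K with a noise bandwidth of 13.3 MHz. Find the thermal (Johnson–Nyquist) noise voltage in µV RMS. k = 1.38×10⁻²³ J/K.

3.36 µV

V_n = √(4kTRB)
4kTRB = 4 × 1.38×10⁻²³ × 308 × 5.00×10¹ × 1.33×10⁷ = 1.13×10⁻¹¹ V²
V_n = √(1.13×10⁻¹¹) = 3.36×10⁻⁶ V = 3.36 µV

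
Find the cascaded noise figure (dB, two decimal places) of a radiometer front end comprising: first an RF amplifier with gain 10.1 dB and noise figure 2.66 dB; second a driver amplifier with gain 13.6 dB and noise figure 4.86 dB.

3.11 dB

Convert to linear (a loss of L dB is a gain of −L dB): F_i = 10^(NF_i/10), G_i = 10^(G_i,dB/10)
  Stage 1: F_1 = 10^(2.66/10) = 1.845, G_1 = 10^(10.1/10) = 10.23
  Stage 2: F_2 = 10^(4.86/10) = 3.062, G_2 = 10^(13.6/10) = 22.91
Friis cascade:
  F = 1.845 + (3.062 − 1)/10.23 = 2.047
NF = 10 log₁₀(2.047) = 3.11 dB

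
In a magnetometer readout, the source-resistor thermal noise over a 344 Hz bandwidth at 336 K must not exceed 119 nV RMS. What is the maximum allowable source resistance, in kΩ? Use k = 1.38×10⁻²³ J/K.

2.22 kΩ

Johnson–Nyquist: V_n = √(4kTRB) ⇒ R = V_n² / (4kTB)
4kTB = 4 × 1.38×10⁻²³ × 336 × 3.44×10² = 6.38×10⁻¹⁸
R = (1.19×10⁻⁷)² / 6.38×10⁻¹⁸ = 2.22×10³ Ω = 2.22 kΩ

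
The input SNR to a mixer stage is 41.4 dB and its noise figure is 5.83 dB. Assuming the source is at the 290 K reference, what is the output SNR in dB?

By definition F = SNR_in/SNR_out, so in dB: SNR_out = SNR_in − NF
SNR_out = 41.4 − 5.83 = 35.57 dB

35.57 dB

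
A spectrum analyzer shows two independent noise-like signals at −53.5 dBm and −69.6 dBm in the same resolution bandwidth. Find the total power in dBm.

−53.4 dBm

Convert to linear, add, convert back:
P₁ = 4.47×10⁻⁹ W, P₂ = 1.10×10⁻¹⁰ W
P_tot = 4.58×10⁻⁹ W → 10 log₁₀(P_tot / 10⁻³) = −53.4 dBm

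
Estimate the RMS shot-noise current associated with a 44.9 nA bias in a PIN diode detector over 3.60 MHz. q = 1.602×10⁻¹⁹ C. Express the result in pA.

228 pA

I_n = √(2qI·B)
2qI·B = 2 × 1.602×10⁻¹⁹ × 4.49×10⁻⁸ × 3.60×10⁶ = 5.18×10⁻²⁰ A²
I_n = √(5.18×10⁻²⁰) = 2.28×10⁻¹⁰ A = 228 pA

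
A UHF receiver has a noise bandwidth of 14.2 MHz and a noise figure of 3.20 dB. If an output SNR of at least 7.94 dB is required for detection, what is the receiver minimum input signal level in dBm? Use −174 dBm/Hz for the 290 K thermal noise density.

Sensitivity = −174 + 10 log₁₀(B) + NF + SNR_min
= −174 + 71.52 + 3.20 + 7.94
= −91.34 dBm → −91.3 dBm

−91.3 dBm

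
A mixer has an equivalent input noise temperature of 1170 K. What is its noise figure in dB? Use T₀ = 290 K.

7.02 dB

F = 1 + T_e/T₀ = 1 + 1170/290 = 5.03448
NF = 10 log₁₀(5.03448) = 7.02 dB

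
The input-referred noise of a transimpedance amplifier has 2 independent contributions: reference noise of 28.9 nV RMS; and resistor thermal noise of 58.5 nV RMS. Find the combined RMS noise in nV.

Uncorrelated sources add in power (mean-square): V_tot = √(ΣV_i²)
V_tot = √[(2.89×10⁻⁸)² + (5.85×10⁻⁸)²] = 6.52×10⁻⁸ V = 65.2 nV

65.2 nV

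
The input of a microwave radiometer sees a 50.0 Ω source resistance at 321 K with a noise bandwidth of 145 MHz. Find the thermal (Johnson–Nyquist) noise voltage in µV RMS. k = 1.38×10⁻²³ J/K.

V_n = √(4kTRB)
4kTRB = 4 × 1.38×10⁻²³ × 321 × 5.00×10¹ × 1.45×10⁸ = 1.28×10⁻¹⁰ V²
V_n = √(1.28×10⁻¹⁰) = 1.13×10⁻⁵ V = 11.3 µV

11.3 µV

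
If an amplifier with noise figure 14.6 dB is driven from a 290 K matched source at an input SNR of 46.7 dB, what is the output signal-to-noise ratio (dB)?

32.1 dB

By definition F = SNR_in/SNR_out, so in dB: SNR_out = SNR_in − NF
SNR_out = 46.7 − 14.6 = 32.1 dB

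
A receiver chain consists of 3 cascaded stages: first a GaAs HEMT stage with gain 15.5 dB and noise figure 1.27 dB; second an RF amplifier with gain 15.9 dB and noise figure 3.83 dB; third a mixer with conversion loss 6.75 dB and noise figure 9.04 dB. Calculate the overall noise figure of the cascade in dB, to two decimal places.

1.41 dB

Convert to linear (a loss of L dB is a gain of −L dB): F_i = 10^(NF_i/10), G_i = 10^(G_i,dB/10)
  Stage 1: F_1 = 10^(1.27/10) = 1.340, G_1 = 10^(15.5/10) = 35.48
  Stage 2: F_2 = 10^(3.83/10) = 2.415, G_2 = 10^(15.9/10) = 38.90
  Stage 3: F_3 = 10^(9.04/10) = 8.017, G_3 = 10^(−6.75/10) = 0.2113
Friis cascade:
  F = 1.340 + (2.415 − 1)/35.48 + (8.017 − 1)/1380 = 1.385
NF = 10 log₁₀(1.385) = 1.41 dB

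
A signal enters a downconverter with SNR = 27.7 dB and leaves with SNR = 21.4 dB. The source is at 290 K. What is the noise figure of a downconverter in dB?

6.3 dB

NF (dB) = SNR_in(dB) − SNR_out(dB) when the source is at T₀
NF = 27.7 − 21.4 = 6.3 dB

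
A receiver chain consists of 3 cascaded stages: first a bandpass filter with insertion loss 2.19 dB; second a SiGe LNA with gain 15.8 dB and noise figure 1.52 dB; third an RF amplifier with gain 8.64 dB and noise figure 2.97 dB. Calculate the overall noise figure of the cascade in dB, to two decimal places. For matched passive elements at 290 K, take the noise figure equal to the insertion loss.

3.79 dB

Convert to linear (a loss of L dB is a gain of −L dB): F_i = 10^(NF_i/10), G_i = 10^(G_i,dB/10)
  Stage 1: F_1 = 10^(2.19/10) = 1.656, G_1 = 10^(−2.19/10) = 0.6039
  Stage 2: F_2 = 10^(1.52/10) = 1.419, G_2 = 10^(15.8/10) = 38.02
  Stage 3: F_3 = 10^(2.97/10) = 1.982, G_3 = 10^(8.64/10) = 7.311
Friis cascade:
  F = 1.656 + (1.419 − 1)/0.6039 + (1.982 − 1)/22.96 = 2.392
NF = 10 log₁₀(2.392) = 3.79 dB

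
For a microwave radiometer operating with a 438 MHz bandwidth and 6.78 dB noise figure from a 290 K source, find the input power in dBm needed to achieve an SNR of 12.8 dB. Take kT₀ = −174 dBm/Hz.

−68.0 dBm

Sensitivity = −174 + 10 log₁₀(B) + NF + SNR_min
= −174 + 86.41 + 6.78 + 12.8
= −68.01 dBm → −68.0 dBm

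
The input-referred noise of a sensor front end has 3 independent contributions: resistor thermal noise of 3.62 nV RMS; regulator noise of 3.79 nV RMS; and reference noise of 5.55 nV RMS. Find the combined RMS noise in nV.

Uncorrelated sources add in power (mean-square): V_tot = √(ΣV_i²)
V_tot = √[(3.62×10⁻⁹)² + (3.79×10⁻⁹)² + (5.55×10⁻⁹)²] = 7.63×10⁻⁹ V = 7.63 nV

7.63 nV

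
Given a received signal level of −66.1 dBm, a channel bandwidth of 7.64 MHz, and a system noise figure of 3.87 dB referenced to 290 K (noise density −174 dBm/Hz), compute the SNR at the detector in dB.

35.2 dB

Noise floor: N = −174 + 10 log₁₀(B) + NF
10 log₁₀(7.64×10⁶) = 68.83 dB
N = −174 + 68.83 + 3.87 = −101.30 dBm
SNR = P_sig − N = −66.1 − (−101.30) = 35.20 dB → 35.2 dB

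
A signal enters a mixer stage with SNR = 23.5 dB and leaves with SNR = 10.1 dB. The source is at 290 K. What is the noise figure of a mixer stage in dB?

13.4 dB

NF (dB) = SNR_in(dB) − SNR_out(dB) when the source is at T₀
NF = 23.5 − 10.1 = 13.4 dB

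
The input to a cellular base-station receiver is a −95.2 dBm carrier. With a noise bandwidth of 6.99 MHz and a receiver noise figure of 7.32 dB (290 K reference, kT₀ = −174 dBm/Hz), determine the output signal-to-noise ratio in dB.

3.0 dB

Noise floor: N = −174 + 10 log₁₀(B) + NF
10 log₁₀(6.99×10⁶) = 68.44 dB
N = −174 + 68.44 + 7.32 = −98.24 dBm
SNR = P_sig − N = −95.2 − (−98.24) = 3.04 dB → 3.0 dB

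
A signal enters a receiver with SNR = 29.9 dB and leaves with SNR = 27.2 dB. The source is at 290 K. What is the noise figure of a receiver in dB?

NF (dB) = SNR_in(dB) − SNR_out(dB) when the source is at T₀
NF = 29.9 − 27.2 = 2.7 dB

2.7 dB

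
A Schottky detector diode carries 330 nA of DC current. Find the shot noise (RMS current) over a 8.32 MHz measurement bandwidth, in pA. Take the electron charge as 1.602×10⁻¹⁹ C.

938 pA

I_n = √(2qI·B)
2qI·B = 2 × 1.602×10⁻¹⁹ × 3.30×10⁻⁷ × 8.32×10⁶ = 8.80×10⁻¹⁹ A²
I_n = √(8.80×10⁻¹⁹) = 9.38×10⁻¹⁰ A = 938 pA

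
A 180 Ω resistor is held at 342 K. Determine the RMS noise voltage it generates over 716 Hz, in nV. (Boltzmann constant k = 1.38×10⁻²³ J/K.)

V_n = √(4kTRB)
4kTRB = 4 × 1.38×10⁻²³ × 342 × 1.80×10² × 7.16×10² = 2.43×10⁻¹⁵ V²
V_n = √(2.43×10⁻¹⁵) = 4.93×10⁻⁸ V = 49.3 nV

49.3 nV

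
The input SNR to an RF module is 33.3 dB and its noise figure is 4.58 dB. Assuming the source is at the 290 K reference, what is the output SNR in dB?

By definition F = SNR_in/SNR_out, so in dB: SNR_out = SNR_in − NF
SNR_out = 33.3 − 4.58 = 28.72 dB

28.72 dB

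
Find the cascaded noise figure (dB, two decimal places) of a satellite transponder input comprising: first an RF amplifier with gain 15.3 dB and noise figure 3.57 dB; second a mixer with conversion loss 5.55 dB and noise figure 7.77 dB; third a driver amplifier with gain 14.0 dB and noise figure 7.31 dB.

Convert to linear (a loss of L dB is a gain of −L dB): F_i = 10^(NF_i/10), G_i = 10^(G_i,dB/10)
  Stage 1: F_1 = 10^(3.57/10) = 2.275, G_1 = 10^(15.3/10) = 33.88
  Stage 2: F_2 = 10^(7.77/10) = 5.984, G_2 = 10^(−5.55/10) = 0.2786
  Stage 3: F_3 = 10^(7.31/10) = 5.383, G_3 = 10^(14.0/10) = 25.12
Friis cascade:
  F = 2.275 + (5.984 − 1)/33.88 + (5.383 − 1)/9.441 = 2.886
NF = 10 log₁₀(2.886) = 4.60 dB

4.60 dB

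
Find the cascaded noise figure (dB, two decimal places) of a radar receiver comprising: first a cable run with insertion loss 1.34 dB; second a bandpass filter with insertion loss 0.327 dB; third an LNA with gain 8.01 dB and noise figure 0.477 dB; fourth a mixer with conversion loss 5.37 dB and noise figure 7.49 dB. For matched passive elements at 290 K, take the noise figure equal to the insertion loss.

Convert to linear (a loss of L dB is a gain of −L dB): F_i = 10^(NF_i/10), G_i = 10^(G_i,dB/10)
  Stage 1: F_1 = 10^(1.34/10) = 1.361, G_1 = 10^(−1.34/10) = 0.7345
  Stage 2: F_2 = 10^(0.327/10) = 1.078, G_2 = 10^(−0.327/10) = 0.9275
  Stage 3: F_3 = 10^(0.477/10) = 1.116, G_3 = 10^(8.01/10) = 6.324
  Stage 4: F_4 = 10^(7.49/10) = 5.610, G_4 = 10^(−5.37/10) = 0.2904
Friis cascade:
  F = 1.361 + (1.078 − 1)/0.7345 + (1.116 − 1)/0.6812 + (5.610 − 1)/4.308 = 2.708
NF = 10 log₁₀(2.708) = 4.33 dB

4.33 dB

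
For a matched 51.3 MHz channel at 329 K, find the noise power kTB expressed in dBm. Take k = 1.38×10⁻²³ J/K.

−96.3 dBm

P_n = kTB = 1.38×10⁻²³ × 329 × 5.13×10⁷ = 2.33×10⁻¹³ W
In dBm: 10 log₁₀(2.33×10⁻¹³ / 10⁻³) = −96.3 dBm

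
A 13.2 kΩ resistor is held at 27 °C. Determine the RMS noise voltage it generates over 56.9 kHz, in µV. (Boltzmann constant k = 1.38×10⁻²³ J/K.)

T = 27 °C + 273.15 = 300.15 K
V_n = √(4kTRB)
4kTRB = 4 × 1.38×10⁻²³ × 300.15 × 1.32×10⁴ × 5.69×10⁴ = 1.24×10⁻¹¹ V²
V_n = √(1.24×10⁻¹¹) = 3.53×10⁻⁶ V = 3.53 µV

3.53 µV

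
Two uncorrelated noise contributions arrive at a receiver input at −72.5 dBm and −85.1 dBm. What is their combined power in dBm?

Convert to linear, add, convert back:
P₁ = 5.62×10⁻¹¹ W, P₂ = 3.09×10⁻¹² W
P_tot = 5.93×10⁻¹¹ W → 10 log₁₀(P_tot / 10⁻³) = −72.3 dBm

−72.3 dBm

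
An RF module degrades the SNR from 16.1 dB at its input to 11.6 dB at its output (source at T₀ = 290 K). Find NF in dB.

NF (dB) = SNR_in(dB) − SNR_out(dB) when the source is at T₀
NF = 16.1 − 11.6 = 4.5 dB

4.5 dB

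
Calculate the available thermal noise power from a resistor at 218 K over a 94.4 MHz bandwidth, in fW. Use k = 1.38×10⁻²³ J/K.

284 fW

P_n = kTB = 1.38×10⁻²³ × 218 × 9.44×10⁷ = 2.84×10⁻¹³ W = 284 fW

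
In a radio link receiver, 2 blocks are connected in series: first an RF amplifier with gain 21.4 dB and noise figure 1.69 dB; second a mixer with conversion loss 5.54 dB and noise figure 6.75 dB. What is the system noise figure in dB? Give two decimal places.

Convert to linear (a loss of L dB is a gain of −L dB): F_i = 10^(NF_i/10), G_i = 10^(G_i,dB/10)
  Stage 1: F_1 = 10^(1.69/10) = 1.476, G_1 = 10^(21.4/10) = 138.0
  Stage 2: F_2 = 10^(6.75/10) = 4.732, G_2 = 10^(−5.54/10) = 0.2793
Friis cascade:
  F = 1.476 + (4.732 − 1)/138.0 = 1.503
NF = 10 log₁₀(1.503) = 1.77 dB

1.77 dB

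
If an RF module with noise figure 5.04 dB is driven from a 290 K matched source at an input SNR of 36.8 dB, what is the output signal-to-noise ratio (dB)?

31.76 dB

By definition F = SNR_in/SNR_out, so in dB: SNR_out = SNR_in − NF
SNR_out = 36.8 − 5.04 = 31.76 dB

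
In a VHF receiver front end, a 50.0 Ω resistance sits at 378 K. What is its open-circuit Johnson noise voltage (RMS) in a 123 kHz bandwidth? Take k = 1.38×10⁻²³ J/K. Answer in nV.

V_n = √(4kTRB)
4kTRB = 4 × 1.38×10⁻²³ × 378 × 5.00×10¹ × 1.23×10⁵ = 1.28×10⁻¹³ V²
V_n = √(1.28×10⁻¹³) = 3.58×10⁻⁷ V = 358 nV

358 nV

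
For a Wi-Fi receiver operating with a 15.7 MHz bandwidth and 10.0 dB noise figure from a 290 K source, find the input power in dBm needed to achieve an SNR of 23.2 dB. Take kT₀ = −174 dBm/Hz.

Sensitivity = −174 + 10 log₁₀(B) + NF + SNR_min
= −174 + 71.96 + 10.0 + 23.2
= −68.84 dBm → −68.8 dBm

−68.8 dBm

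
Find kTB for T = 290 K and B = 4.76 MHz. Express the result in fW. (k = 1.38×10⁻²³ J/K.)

19.0 fW

P_n = kTB = 1.38×10⁻²³ × 290 × 4.76×10⁶ = 1.90×10⁻¹⁴ W = 19.0 fW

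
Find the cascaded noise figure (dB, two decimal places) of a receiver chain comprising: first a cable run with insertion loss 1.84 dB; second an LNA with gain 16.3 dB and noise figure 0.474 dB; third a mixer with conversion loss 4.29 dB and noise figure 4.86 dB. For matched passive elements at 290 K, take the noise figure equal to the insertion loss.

2.50 dB

Convert to linear (a loss of L dB is a gain of −L dB): F_i = 10^(NF_i/10), G_i = 10^(G_i,dB/10)
  Stage 1: F_1 = 10^(1.84/10) = 1.528, G_1 = 10^(−1.84/10) = 0.6546
  Stage 2: F_2 = 10^(0.474/10) = 1.115, G_2 = 10^(16.3/10) = 42.66
  Stage 3: F_3 = 10^(4.86/10) = 3.062, G_3 = 10^(−4.29/10) = 0.3724
Friis cascade:
  F = 1.528 + (1.115 − 1)/0.6546 + (3.062 − 1)/27.93 = 1.778
NF = 10 log₁₀(1.778) = 2.50 dB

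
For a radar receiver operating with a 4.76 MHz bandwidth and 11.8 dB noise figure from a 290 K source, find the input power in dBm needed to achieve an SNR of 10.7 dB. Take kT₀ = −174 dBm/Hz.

−84.7 dBm

Sensitivity = −174 + 10 log₁₀(B) + NF + SNR_min
= −174 + 66.78 + 11.8 + 10.7
= −84.72 dBm → −84.7 dBm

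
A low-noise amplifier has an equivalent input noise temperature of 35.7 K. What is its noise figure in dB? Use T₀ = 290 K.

F = 1 + T_e/T₀ = 1 + 35.7/290 = 1.1231
NF = 10 log₁₀(1.1231) = 0.504 dB

0.504 dB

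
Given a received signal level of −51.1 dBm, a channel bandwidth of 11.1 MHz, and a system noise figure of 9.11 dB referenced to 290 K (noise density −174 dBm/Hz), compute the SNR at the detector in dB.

Noise floor: N = −174 + 10 log₁₀(B) + NF
10 log₁₀(1.11×10⁷) = 70.45 dB
N = −174 + 70.45 + 9.11 = −94.44 dBm
SNR = P_sig − N = −51.1 − (−94.44) = 43.34 dB → 43.3 dB

43.3 dB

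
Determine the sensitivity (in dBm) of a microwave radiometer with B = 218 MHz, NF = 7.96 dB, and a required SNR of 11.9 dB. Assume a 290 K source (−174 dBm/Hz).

Sensitivity = −174 + 10 log₁₀(B) + NF + SNR_min
= −174 + 83.38 + 7.96 + 11.9
= −70.76 dBm → −70.8 dBm

−70.8 dBm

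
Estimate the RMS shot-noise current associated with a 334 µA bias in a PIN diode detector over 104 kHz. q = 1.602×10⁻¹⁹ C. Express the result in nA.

I_n = √(2qI·B)
2qI·B = 2 × 1.602×10⁻¹⁹ × 3.34×10⁻⁴ × 1.04×10⁵ = 1.11×10⁻¹⁷ A²
I_n = √(1.11×10⁻¹⁷) = 3.34×10⁻⁹ A = 3.34 nA

3.34 nA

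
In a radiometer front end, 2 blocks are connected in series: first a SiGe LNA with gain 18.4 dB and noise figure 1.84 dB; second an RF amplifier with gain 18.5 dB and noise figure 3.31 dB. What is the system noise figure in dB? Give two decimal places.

Convert to linear (a loss of L dB is a gain of −L dB): F_i = 10^(NF_i/10), G_i = 10^(G_i,dB/10)
  Stage 1: F_1 = 10^(1.84/10) = 1.528, G_1 = 10^(18.4/10) = 69.18
  Stage 2: F_2 = 10^(3.31/10) = 2.143, G_2 = 10^(18.5/10) = 70.79
Friis cascade:
  F = 1.528 + (2.143 − 1)/69.18 = 1.544
NF = 10 log₁₀(1.544) = 1.89 dB

1.89 dB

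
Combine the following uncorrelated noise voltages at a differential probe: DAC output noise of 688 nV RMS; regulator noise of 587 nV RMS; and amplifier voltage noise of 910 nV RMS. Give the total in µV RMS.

1.28 µV

Uncorrelated sources add in power (mean-square): V_tot = √(ΣV_i²)
V_tot = √[(6.88×10⁻⁷)² + (5.87×10⁻⁷)² + (9.10×10⁻⁷)²] = 1.28×10⁻⁶ V = 1.28 µV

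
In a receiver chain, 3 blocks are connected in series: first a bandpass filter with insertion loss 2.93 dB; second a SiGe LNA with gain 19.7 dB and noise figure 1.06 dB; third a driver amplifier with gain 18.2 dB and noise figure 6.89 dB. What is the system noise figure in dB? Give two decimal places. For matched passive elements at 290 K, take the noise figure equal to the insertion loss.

4.13 dB

Convert to linear (a loss of L dB is a gain of −L dB): F_i = 10^(NF_i/10), G_i = 10^(G_i,dB/10)
  Stage 1: F_1 = 10^(2.93/10) = 1.963, G_1 = 10^(−2.93/10) = 0.5093
  Stage 2: F_2 = 10^(1.06/10) = 1.276, G_2 = 10^(19.7/10) = 93.33
  Stage 3: F_3 = 10^(6.89/10) = 4.887, G_3 = 10^(18.2/10) = 66.07
Friis cascade:
  F = 1.963 + (1.276 − 1)/0.5093 + (4.887 − 1)/47.53 = 2.588
NF = 10 log₁₀(2.588) = 4.13 dB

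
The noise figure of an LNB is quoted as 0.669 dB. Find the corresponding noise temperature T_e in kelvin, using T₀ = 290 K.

48.3 K

F = 10^(0.669/10) = 1.16654
T_e = (F − 1)·T₀ = (1.16654 − 1) × 290 = 48.3 K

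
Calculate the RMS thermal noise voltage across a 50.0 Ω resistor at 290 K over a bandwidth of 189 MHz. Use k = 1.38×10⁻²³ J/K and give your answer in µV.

V_n = √(4kTRB)
4kTRB = 4 × 1.38×10⁻²³ × 290 × 5.00×10¹ × 1.89×10⁸ = 1.51×10⁻¹⁰ V²
V_n = √(1.51×10⁻¹⁰) = 1.23×10⁻⁵ V = 12.3 µV

12.3 µV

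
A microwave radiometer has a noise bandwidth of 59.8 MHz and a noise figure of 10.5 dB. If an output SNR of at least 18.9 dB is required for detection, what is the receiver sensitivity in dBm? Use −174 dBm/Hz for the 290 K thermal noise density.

−66.8 dBm

Sensitivity = −174 + 10 log₁₀(B) + NF + SNR_min
= −174 + 77.77 + 10.5 + 18.9
= −66.83 dBm → −66.8 dBm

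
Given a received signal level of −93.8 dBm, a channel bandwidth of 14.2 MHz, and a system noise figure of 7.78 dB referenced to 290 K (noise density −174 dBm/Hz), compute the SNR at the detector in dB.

Noise floor: N = −174 + 10 log₁₀(B) + NF
10 log₁₀(1.42×10⁷) = 71.52 dB
N = −174 + 71.52 + 7.78 = −94.70 dBm
SNR = P_sig − N = −93.8 − (−94.70) = 0.90 dB → 0.9 dB

0.9 dB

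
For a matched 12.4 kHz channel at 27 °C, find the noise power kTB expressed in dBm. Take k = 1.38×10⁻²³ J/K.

T = 27 °C + 273.15 = 300.15 K
P_n = kTB = 1.38×10⁻²³ × 300.15 × 1.24×10⁴ = 5.14×10⁻¹⁷ W
In dBm: 10 log₁₀(5.14×10⁻¹⁷ / 10⁻³) = −132.9 dBm

−132.9 dBm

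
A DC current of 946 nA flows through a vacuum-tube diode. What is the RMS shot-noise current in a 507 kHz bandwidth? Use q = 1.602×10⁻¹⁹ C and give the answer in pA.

392 pA

I_n = √(2qI·B)
2qI·B = 2 × 1.602×10⁻¹⁹ × 9.46×10⁻⁷ × 5.07×10⁵ = 1.54×10⁻¹⁹ A²
I_n = √(1.54×10⁻¹⁹) = 3.92×10⁻¹⁰ A = 392 pA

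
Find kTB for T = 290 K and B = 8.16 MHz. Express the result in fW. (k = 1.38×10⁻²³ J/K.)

P_n = kTB = 1.38×10⁻²³ × 290 × 8.16×10⁶ = 3.27×10⁻¹⁴ W = 32.7 fW

32.7 fW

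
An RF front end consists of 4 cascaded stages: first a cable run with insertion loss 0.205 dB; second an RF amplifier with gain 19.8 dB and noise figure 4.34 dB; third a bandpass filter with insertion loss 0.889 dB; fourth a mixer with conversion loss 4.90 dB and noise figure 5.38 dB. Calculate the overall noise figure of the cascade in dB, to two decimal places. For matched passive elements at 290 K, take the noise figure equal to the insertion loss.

Convert to linear (a loss of L dB is a gain of −L dB): F_i = 10^(NF_i/10), G_i = 10^(G_i,dB/10)
  Stage 1: F_1 = 10^(0.205/10) = 1.048, G_1 = 10^(−0.205/10) = 0.9539
  Stage 2: F_2 = 10^(4.34/10) = 2.716, G_2 = 10^(19.8/10) = 95.50
  Stage 3: F_3 = 10^(0.889/10) = 1.227, G_3 = 10^(−0.889/10) = 0.8149
  Stage 4: F_4 = 10^(5.38/10) = 3.451, G_4 = 10^(−4.90/10) = 0.3236
Friis cascade:
  F = 1.048 + (2.716 − 1)/0.9539 + (1.227 − 1)/91.10 + (3.451 − 1)/74.23 = 2.883
NF = 10 log₁₀(2.883) = 4.60 dB

4.60 dB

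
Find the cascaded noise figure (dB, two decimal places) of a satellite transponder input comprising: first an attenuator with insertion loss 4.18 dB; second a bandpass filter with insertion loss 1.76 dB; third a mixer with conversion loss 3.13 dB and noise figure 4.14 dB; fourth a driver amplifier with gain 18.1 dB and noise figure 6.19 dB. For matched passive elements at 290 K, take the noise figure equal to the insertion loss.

15.53 dB

Convert to linear (a loss of L dB is a gain of −L dB): F_i = 10^(NF_i/10), G_i = 10^(G_i,dB/10)
  Stage 1: F_1 = 10^(4.18/10) = 2.618, G_1 = 10^(−4.18/10) = 0.3819
  Stage 2: F_2 = 10^(1.76/10) = 1.500, G_2 = 10^(−1.76/10) = 0.6668
  Stage 3: F_3 = 10^(4.14/10) = 2.594, G_3 = 10^(−3.13/10) = 0.4864
  Stage 4: F_4 = 10^(6.19/10) = 4.159, G_4 = 10^(18.1/10) = 64.57
Friis cascade:
  F = 2.618 + (1.500 − 1)/0.3819 + (2.594 − 1)/0.2547 + (4.159 − 1)/0.1239 = 35.69
NF = 10 log₁₀(35.69) = 15.53 dB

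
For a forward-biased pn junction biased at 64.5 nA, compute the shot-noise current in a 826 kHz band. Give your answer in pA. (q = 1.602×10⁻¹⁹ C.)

I_n = √(2qI·B)
2qI·B = 2 × 1.602×10⁻¹⁹ × 6.45×10⁻⁸ × 8.26×10⁵ = 1.71×10⁻²⁰ A²
I_n = √(1.71×10⁻²⁰) = 1.31×10⁻¹⁰ A = 131 pA

131 pA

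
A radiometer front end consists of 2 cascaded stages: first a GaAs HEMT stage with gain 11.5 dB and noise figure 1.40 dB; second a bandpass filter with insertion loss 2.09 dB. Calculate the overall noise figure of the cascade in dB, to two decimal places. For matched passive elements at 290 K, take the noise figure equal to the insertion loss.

1.54 dB

Convert to linear (a loss of L dB is a gain of −L dB): F_i = 10^(NF_i/10), G_i = 10^(G_i,dB/10)
  Stage 1: F_1 = 10^(1.40/10) = 1.380, G_1 = 10^(11.5/10) = 14.13
  Stage 2: F_2 = 10^(2.09/10) = 1.618, G_2 = 10^(−2.09/10) = 0.6180
Friis cascade:
  F = 1.380 + (1.618 − 1)/14.13 = 1.424
NF = 10 log₁₀(1.424) = 1.54 dB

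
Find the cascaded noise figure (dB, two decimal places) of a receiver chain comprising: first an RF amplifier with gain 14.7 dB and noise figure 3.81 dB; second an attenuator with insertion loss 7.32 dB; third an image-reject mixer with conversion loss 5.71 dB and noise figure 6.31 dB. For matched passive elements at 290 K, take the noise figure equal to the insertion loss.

4.99 dB

Convert to linear (a loss of L dB is a gain of −L dB): F_i = 10^(NF_i/10), G_i = 10^(G_i,dB/10)
  Stage 1: F_1 = 10^(3.81/10) = 2.404, G_1 = 10^(14.7/10) = 29.51
  Stage 2: F_2 = 10^(7.32/10) = 5.395, G_2 = 10^(−7.32/10) = 0.1854
  Stage 3: F_3 = 10^(6.31/10) = 4.276, G_3 = 10^(−5.71/10) = 0.2685
Friis cascade:
  F = 2.404 + (5.395 − 1)/29.51 + (4.276 − 1)/5.470 = 3.152
NF = 10 log₁₀(3.152) = 4.99 dB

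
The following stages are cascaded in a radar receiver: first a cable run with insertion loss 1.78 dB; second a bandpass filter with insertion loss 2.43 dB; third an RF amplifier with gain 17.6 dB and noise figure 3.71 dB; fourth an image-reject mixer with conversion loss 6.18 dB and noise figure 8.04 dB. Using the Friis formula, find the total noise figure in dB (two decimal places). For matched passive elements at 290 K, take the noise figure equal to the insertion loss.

8.09 dB

Convert to linear (a loss of L dB is a gain of −L dB): F_i = 10^(NF_i/10), G_i = 10^(G_i,dB/10)
  Stage 1: F_1 = 10^(1.78/10) = 1.507, G_1 = 10^(−1.78/10) = 0.6637
  Stage 2: F_2 = 10^(2.43/10) = 1.750, G_2 = 10^(−2.43/10) = 0.5715
  Stage 3: F_3 = 10^(3.71/10) = 2.350, G_3 = 10^(17.6/10) = 57.54
  Stage 4: F_4 = 10^(8.04/10) = 6.368, G_4 = 10^(−6.18/10) = 0.2410
Friis cascade:
  F = 1.507 + (1.750 − 1)/0.6637 + (2.350 − 1)/0.3793 + (6.368 − 1)/21.83 = 6.440
NF = 10 log₁₀(6.440) = 8.09 dB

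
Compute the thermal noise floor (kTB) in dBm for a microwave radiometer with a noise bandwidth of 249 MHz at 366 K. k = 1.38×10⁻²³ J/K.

P_n = kTB = 1.38×10⁻²³ × 366 × 2.49×10⁸ = 1.26×10⁻¹² W
In dBm: 10 log₁₀(1.26×10⁻¹² / 10⁻³) = −89.0 dBm

−89.0 dBm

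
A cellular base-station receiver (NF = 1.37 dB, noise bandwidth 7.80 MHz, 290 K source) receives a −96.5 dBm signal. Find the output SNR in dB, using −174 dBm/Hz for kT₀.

7.2 dB

Noise floor: N = −174 + 10 log₁₀(B) + NF
10 log₁₀(7.80×10⁶) = 68.92 dB
N = −174 + 68.92 + 1.37 = −103.71 dBm
SNR = P_sig − N = −96.5 − (−103.71) = 7.21 dB → 7.2 dB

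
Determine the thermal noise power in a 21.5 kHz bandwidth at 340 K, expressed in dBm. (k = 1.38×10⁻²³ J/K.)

−130.0 dBm

P_n = kTB = 1.38×10⁻²³ × 340 × 2.15×10⁴ = 1.01×10⁻¹⁶ W
In dBm: 10 log₁₀(1.01×10⁻¹⁶ / 10⁻³) = −130.0 dBm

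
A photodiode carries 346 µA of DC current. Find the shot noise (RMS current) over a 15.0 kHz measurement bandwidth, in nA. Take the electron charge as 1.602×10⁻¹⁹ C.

1.29 nA

I_n = √(2qI·B)
2qI·B = 2 × 1.602×10⁻¹⁹ × 3.46×10⁻⁴ × 1.50×10⁴ = 1.66×10⁻¹⁸ A²
I_n = √(1.66×10⁻¹⁸) = 1.29×10⁻⁹ A = 1.29 nA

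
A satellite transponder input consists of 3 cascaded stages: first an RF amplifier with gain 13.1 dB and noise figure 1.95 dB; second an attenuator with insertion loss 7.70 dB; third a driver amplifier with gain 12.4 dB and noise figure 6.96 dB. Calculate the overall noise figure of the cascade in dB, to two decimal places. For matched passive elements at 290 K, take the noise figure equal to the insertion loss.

4.70 dB

Convert to linear (a loss of L dB is a gain of −L dB): F_i = 10^(NF_i/10), G_i = 10^(G_i,dB/10)
  Stage 1: F_1 = 10^(1.95/10) = 1.567, G_1 = 10^(13.1/10) = 20.42
  Stage 2: F_2 = 10^(7.70/10) = 5.888, G_2 = 10^(−7.70/10) = 0.1698
  Stage 3: F_3 = 10^(6.96/10) = 4.966, G_3 = 10^(12.4/10) = 17.38
Friis cascade:
  F = 1.567 + (5.888 − 1)/20.42 + (4.966 − 1)/3.467 = 2.950
NF = 10 log₁₀(2.950) = 4.70 dB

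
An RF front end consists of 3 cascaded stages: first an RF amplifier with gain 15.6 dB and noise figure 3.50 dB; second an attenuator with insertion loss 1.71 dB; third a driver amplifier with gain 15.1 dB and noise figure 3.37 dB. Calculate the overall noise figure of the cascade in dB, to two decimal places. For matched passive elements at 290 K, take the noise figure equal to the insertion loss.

Convert to linear (a loss of L dB is a gain of −L dB): F_i = 10^(NF_i/10), G_i = 10^(G_i,dB/10)
  Stage 1: F_1 = 10^(3.50/10) = 2.239, G_1 = 10^(15.6/10) = 36.31
  Stage 2: F_2 = 10^(1.71/10) = 1.483, G_2 = 10^(−1.71/10) = 0.6745
  Stage 3: F_3 = 10^(3.37/10) = 2.173, G_3 = 10^(15.1/10) = 32.36
Friis cascade:
  F = 2.239 + (1.483 − 1)/36.31 + (2.173 − 1)/24.49 = 2.300
NF = 10 log₁₀(2.300) = 3.62 dB

3.62 dB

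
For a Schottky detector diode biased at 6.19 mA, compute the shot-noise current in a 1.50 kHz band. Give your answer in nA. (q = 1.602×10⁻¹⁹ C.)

I_n = √(2qI·B)
2qI·B = 2 × 1.602×10⁻¹⁹ × 6.19×10⁻³ × 1.50×10³ = 2.97×10⁻¹⁸ A²
I_n = √(2.97×10⁻¹⁸) = 1.72×10⁻⁹ A = 1.72 nA

1.72 nA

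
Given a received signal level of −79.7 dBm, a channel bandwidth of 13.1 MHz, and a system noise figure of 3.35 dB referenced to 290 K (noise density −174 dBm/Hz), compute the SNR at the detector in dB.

Noise floor: N = −174 + 10 log₁₀(B) + NF
10 log₁₀(1.31×10⁷) = 71.17 dB
N = −174 + 71.17 + 3.35 = −99.48 dBm
SNR = P_sig − N = −79.7 − (−99.48) = 19.78 dB → 19.8 dB

19.8 dB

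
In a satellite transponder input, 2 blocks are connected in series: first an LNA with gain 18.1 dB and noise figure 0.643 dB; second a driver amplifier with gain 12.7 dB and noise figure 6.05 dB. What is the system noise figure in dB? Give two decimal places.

0.82 dB

Convert to linear (a loss of L dB is a gain of −L dB): F_i = 10^(NF_i/10), G_i = 10^(G_i,dB/10)
  Stage 1: F_1 = 10^(0.643/10) = 1.160, G_1 = 10^(18.1/10) = 64.57
  Stage 2: F_2 = 10^(6.05/10) = 4.027, G_2 = 10^(12.7/10) = 18.62
Friis cascade:
  F = 1.160 + (4.027 − 1)/64.57 = 1.206
NF = 10 log₁₀(1.206) = 0.82 dB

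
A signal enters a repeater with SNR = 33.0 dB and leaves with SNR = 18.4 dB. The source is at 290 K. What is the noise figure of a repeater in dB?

14.6 dB

NF (dB) = SNR_in(dB) − SNR_out(dB) when the source is at T₀
NF = 33.0 − 18.4 = 14.6 dB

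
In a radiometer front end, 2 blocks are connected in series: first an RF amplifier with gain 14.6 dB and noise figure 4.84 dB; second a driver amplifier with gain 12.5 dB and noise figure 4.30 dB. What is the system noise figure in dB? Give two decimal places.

Convert to linear (a loss of L dB is a gain of −L dB): F_i = 10^(NF_i/10), G_i = 10^(G_i,dB/10)
  Stage 1: F_1 = 10^(4.84/10) = 3.048, G_1 = 10^(14.6/10) = 28.84
  Stage 2: F_2 = 10^(4.30/10) = 2.692, G_2 = 10^(12.5/10) = 17.78
Friis cascade:
  F = 3.048 + (2.692 − 1)/28.84 = 3.107
NF = 10 log₁₀(3.107) = 4.92 dB

4.92 dB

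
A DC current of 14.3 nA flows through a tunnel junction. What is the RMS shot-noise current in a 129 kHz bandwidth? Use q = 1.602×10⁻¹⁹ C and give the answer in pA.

24.3 pA

I_n = √(2qI·B)
2qI·B = 2 × 1.602×10⁻¹⁹ × 1.43×10⁻⁸ × 1.29×10⁵ = 5.91×10⁻²² A²
I_n = √(5.91×10⁻²²) = 2.43×10⁻¹¹ A = 24.3 pA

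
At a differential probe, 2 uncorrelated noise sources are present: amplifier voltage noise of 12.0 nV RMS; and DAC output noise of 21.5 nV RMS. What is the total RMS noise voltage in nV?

24.6 nV

Uncorrelated sources add in power (mean-square): V_tot = √(ΣV_i²)
V_tot = √[(1.20×10⁻⁸)² + (2.15×10⁻⁸)²] = 2.46×10⁻⁸ V = 24.6 nV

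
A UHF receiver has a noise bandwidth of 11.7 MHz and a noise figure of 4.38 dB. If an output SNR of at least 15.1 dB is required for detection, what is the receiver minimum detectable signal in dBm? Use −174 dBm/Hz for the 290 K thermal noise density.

−83.8 dBm

Sensitivity = −174 + 10 log₁₀(B) + NF + SNR_min
= −174 + 70.68 + 4.38 + 15.1
= −83.84 dBm → −83.8 dBm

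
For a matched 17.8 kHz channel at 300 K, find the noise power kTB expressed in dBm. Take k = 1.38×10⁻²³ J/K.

P_n = kTB = 1.38×10⁻²³ × 300 × 1.78×10⁴ = 7.37×10⁻¹⁷ W
In dBm: 10 log₁₀(7.37×10⁻¹⁷ / 10⁻³) = −131.3 dBm

−131.3 dBm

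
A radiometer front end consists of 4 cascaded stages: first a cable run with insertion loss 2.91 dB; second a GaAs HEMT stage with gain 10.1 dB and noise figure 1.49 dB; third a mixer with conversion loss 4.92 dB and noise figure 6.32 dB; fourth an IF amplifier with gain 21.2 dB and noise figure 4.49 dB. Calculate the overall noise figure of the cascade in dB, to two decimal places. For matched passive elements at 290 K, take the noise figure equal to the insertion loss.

Convert to linear (a loss of L dB is a gain of −L dB): F_i = 10^(NF_i/10), G_i = 10^(G_i,dB/10)
  Stage 1: F_1 = 10^(2.91/10) = 1.954, G_1 = 10^(−2.91/10) = 0.5117
  Stage 2: F_2 = 10^(1.49/10) = 1.409, G_2 = 10^(10.1/10) = 10.23
  Stage 3: F_3 = 10^(6.32/10) = 4.285, G_3 = 10^(−4.92/10) = 0.3221
  Stage 4: F_4 = 10^(4.49/10) = 2.812, G_4 = 10^(21.2/10) = 131.8
Friis cascade:
  F = 1.954 + (1.409 − 1)/0.5117 + (4.285 − 1)/5.236 + (2.812 − 1)/1.687 = 4.456
NF = 10 log₁₀(4.456) = 6.49 dB

6.49 dB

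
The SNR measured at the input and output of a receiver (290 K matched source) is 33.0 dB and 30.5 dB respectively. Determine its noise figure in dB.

NF (dB) = SNR_in(dB) − SNR_out(dB) when the source is at T₀
NF = 33.0 − 30.5 = 2.5 dB

2.5 dB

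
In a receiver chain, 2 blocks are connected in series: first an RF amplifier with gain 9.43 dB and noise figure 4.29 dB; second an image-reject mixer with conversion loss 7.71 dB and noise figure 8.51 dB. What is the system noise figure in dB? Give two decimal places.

Convert to linear (a loss of L dB is a gain of −L dB): F_i = 10^(NF_i/10), G_i = 10^(G_i,dB/10)
  Stage 1: F_1 = 10^(4.29/10) = 2.685, G_1 = 10^(9.43/10) = 8.770
  Stage 2: F_2 = 10^(8.51/10) = 7.096, G_2 = 10^(−7.71/10) = 0.1694
Friis cascade:
  F = 2.685 + (7.096 − 1)/8.770 = 3.380
NF = 10 log₁₀(3.380) = 5.29 dB

5.29 dB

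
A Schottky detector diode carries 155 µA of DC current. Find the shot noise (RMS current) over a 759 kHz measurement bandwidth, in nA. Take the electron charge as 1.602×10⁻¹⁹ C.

6.14 nA

I_n = √(2qI·B)
2qI·B = 2 × 1.602×10⁻¹⁹ × 1.55×10⁻⁴ × 7.59×10⁵ = 3.77×10⁻¹⁷ A²
I_n = √(3.77×10⁻¹⁷) = 6.14×10⁻⁹ A = 6.14 nA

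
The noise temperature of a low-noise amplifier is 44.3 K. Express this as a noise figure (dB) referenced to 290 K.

F = 1 + T_e/T₀ = 1 + 44.3/290 = 1.15276
NF = 10 log₁₀(1.15276) = 0.617 dB

0.617 dB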